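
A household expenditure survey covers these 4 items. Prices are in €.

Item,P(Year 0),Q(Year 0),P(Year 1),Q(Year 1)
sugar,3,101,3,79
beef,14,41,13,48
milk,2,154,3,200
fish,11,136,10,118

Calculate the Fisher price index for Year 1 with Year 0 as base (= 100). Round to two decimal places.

Laspeyres component (base-period weights):
ΣP(Year 1)Q(Year 0) = 3×101 + 13×41 + 3×154 + 10×136 = 303 + 533 + 462 + 1360 = 2658
ΣP(Year 0)Q(Year 0) = 3×101 + 14×41 + 2×154 + 11×136 = 303 + 574 + 308 + 1496 = 2681
L = 2658 / 2681 × 100 = 99.1421
Paasche component (current-period weights):
ΣP(Year 1)Q(Year 1) = 3×79 + 13×48 + 3×200 + 10×118 = 237 + 624 + 600 + 1180 = 2641
ΣP(Year 0)Q(Year 1) = 3×79 + 14×48 + 2×200 + 11×118 = 237 + 672 + 400 + 1298 = 2607
P = 2641 / 2607 × 100 = 101.3042
Fisher = √(L × P) = √(99.1421 × 101.3042) = 100.2173

100.22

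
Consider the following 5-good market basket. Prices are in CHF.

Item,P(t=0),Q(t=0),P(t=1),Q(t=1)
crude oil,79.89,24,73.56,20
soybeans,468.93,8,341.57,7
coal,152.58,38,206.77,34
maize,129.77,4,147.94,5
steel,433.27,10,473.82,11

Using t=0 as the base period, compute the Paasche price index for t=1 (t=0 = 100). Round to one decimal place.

Paasche price index uses current-period quantities as weights.
ΣP(t=1)·Q(t=1) = 73.56×20 + 341.57×7 + 206.77×34 + 147.94×5 + 473.82×11 = 1471.2 + 2390.99 + 7030.18 + 739.7 + 5212.02 = 16844.09
ΣP(t=0)·Q(t=1) = 79.89×20 + 468.93×7 + 152.58×34 + 129.77×5 + 433.27×11 = 1597.8 + 3282.51 + 5187.72 + 648.85 + 4765.97 = 15482.85
Index = 16844.09 / 15482.85 × 100 = 108.7919

108.8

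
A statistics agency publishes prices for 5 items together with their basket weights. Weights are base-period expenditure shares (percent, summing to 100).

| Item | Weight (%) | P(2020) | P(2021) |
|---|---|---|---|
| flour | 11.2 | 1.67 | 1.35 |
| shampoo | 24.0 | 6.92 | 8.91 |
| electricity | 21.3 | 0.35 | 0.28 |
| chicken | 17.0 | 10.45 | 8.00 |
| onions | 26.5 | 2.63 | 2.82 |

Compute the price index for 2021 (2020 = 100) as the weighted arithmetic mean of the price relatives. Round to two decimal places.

98.42

flour: 11.2 × (1.35/1.67) = 11.2 × 0.808383 = 9.0539
shampoo: 24.0 × (8.91/6.92) = 24.0 × 1.287572 = 30.9017
electricity: 21.3 × (0.28/0.35) = 21.3 × 0.800000 = 17.0400
chicken: 17.0 × (8.00/10.45) = 17.0 × 0.765550 = 13.0144
onions: 26.5 × (2.82/2.63) = 26.5 × 1.072243 = 28.4144
Index = Σ wᵢ·(p₁ᵢ/p₀ᵢ) = 9.0539 + 30.9017 + 17.0400 + 13.0144 + 28.4144 = 98.4244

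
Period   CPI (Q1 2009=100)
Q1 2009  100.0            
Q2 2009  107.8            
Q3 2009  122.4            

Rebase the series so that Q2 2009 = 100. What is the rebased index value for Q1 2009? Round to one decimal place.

Rebased(Q1 2009) = 100.0 / 107.8 × 100 = 92.7644

92.8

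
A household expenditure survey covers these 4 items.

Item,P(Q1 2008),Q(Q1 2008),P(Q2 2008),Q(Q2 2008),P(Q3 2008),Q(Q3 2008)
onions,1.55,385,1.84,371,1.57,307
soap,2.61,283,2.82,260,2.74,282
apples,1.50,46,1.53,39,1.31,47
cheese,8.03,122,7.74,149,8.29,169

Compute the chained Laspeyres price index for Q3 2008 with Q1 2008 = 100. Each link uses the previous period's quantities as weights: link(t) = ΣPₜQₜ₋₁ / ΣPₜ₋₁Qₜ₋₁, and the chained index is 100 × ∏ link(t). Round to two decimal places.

Link Q1 2008→Q2 2008:
ΣP(Q2 2008)Q(Q1 2008) = 1.84×385 + 2.82×283 + 1.53×46 + 7.74×122 = 708.4 + 798.06 + 70.38 + 944.28 = 2521.12
ΣP(Q1 2008)Q(Q1 2008) = 1.55×385 + 2.61×283 + 1.50×46 + 8.03×122 = 596.75 + 738.63 + 69 + 979.66 = 2384.04
link = 2521.12/2384.04 = 1.057499
Link Q2 2008→Q3 2008:
ΣP(Q3 2008)Q(Q2 2008) = 1.57×371 + 2.74×260 + 1.31×39 + 8.29×149 = 582.47 + 712.4 + 51.09 + 1235.21 = 2581.17
ΣP(Q2 2008)Q(Q2 2008) = 1.84×371 + 2.82×260 + 1.53×39 + 7.74×149 = 682.64 + 733.2 + 59.67 + 1153.26 = 2628.77
link = 2581.17/2628.77 = 0.981893
Chained index = 100 × 1.057499 × 0.981893 = 103.8351

103.84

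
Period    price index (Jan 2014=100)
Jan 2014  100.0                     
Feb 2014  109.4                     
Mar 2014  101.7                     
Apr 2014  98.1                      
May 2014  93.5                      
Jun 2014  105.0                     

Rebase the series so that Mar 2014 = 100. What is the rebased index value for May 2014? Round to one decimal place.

91.9

Rebased(May 2014) = 93.5 / 101.7 × 100 = 91.9371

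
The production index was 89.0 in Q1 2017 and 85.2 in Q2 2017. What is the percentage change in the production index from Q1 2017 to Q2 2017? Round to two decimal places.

Change = (85.2 − 89.0) / 89.0 × 100
       = -3.8 / 89.0 × 100 = -4.2697%

-4.27%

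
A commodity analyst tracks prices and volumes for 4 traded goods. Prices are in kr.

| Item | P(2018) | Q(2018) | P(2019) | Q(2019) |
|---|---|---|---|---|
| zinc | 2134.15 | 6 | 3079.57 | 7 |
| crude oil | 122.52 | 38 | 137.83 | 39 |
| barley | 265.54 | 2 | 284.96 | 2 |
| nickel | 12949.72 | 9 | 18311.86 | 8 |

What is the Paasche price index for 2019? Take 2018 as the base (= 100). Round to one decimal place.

140.5

Paasche price index uses current-period quantities as weights.
ΣP(2019)·Q(2019) = 3079.57×7 + 137.83×39 + 284.96×2 + 18311.86×8 = 21556.99 + 5375.37 + 569.92 + 146494.88 = 173997.16
ΣP(2018)·Q(2019) = 2134.15×7 + 122.52×39 + 265.54×2 + 12949.72×8 = 14939.05 + 4778.28 + 531.08 + 103597.76 = 123846.17
Index = 173997.16 / 123846.17 × 100 = 140.4946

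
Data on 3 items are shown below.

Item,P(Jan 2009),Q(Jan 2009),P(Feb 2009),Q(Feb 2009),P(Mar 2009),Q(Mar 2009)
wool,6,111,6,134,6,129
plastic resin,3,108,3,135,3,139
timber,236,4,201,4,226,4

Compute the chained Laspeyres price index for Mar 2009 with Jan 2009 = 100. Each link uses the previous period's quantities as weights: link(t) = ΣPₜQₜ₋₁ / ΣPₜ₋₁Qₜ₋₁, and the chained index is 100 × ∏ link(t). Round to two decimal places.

Link Jan 2009→Feb 2009:
ΣP(Feb 2009)Q(Jan 2009) = 6×111 + 3×108 + 201×4 = 666 + 324 + 804 = 1794
ΣP(Jan 2009)Q(Jan 2009) = 6×111 + 3×108 + 236×4 = 666 + 324 + 944 = 1934
link = 1794/1934 = 0.927611
Link Feb 2009→Mar 2009:
ΣP(Mar 2009)Q(Feb 2009) = 6×134 + 3×135 + 226×4 = 804 + 405 + 904 = 2113
ΣP(Feb 2009)Q(Feb 2009) = 6×134 + 3×135 + 201×4 = 804 + 405 + 804 = 2013
link = 2113/2013 = 1.049677
Chained index = 100 × 0.927611 × 1.049677 = 97.3692

97.37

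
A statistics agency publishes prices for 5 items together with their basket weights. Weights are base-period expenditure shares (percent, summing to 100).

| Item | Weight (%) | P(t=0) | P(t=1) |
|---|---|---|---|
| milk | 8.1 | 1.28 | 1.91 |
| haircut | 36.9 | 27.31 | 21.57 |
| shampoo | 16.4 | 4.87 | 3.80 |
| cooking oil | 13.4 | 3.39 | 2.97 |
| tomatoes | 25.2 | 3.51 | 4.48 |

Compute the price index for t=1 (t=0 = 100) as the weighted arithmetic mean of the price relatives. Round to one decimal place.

milk: 8.1 × (1.91/1.28) = 8.1 × 1.492188 = 12.0867
haircut: 36.9 × (21.57/27.31) = 36.9 × 0.789821 = 29.1444
shampoo: 16.4 × (3.80/4.87) = 16.4 × 0.780287 = 12.7967
cooking oil: 13.4 × (2.97/3.39) = 13.4 × 0.876106 = 11.7398
tomatoes: 25.2 × (4.48/3.51) = 25.2 × 1.276353 = 32.1641
Index = Σ wᵢ·(p₁ᵢ/p₀ᵢ) = 12.0867 + 29.1444 + 12.7967 + 11.7398 + 32.1641 = 97.9317

97.9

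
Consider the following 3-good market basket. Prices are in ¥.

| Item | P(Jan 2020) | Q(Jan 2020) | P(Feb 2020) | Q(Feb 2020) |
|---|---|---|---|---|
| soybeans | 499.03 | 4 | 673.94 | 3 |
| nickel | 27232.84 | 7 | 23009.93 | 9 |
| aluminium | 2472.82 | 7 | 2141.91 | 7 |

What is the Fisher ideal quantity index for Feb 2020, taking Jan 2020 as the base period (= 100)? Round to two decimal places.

125.54

Laspeyres component (base-period weights):
ΣP(Jan 2020)Q(Feb 2020) = 499.03×3 + 27232.84×9 + 2472.82×7 = 1497.09 + 245095.56 + 17309.74 = 263902.39
ΣP(Jan 2020)Q(Jan 2020) = 499.03×4 + 27232.84×7 + 2472.82×7 = 1996.12 + 190629.88 + 17309.74 = 209935.74
L = 263902.39 / 209935.74 × 100 = 125.7063
Paasche component (current-period weights):
ΣP(Feb 2020)Q(Feb 2020) = 673.94×3 + 23009.93×9 + 2141.91×7 = 2021.82 + 207089.37 + 14993.37 = 224104.56
ΣP(Feb 2020)Q(Jan 2020) = 673.94×4 + 23009.93×7 + 2141.91×7 = 2695.76 + 161069.51 + 14993.37 = 178758.64
P = 224104.56 / 178758.64 × 100 = 125.3671
Fisher = √(L × P) = √(125.7063 × 125.3671) = 125.5366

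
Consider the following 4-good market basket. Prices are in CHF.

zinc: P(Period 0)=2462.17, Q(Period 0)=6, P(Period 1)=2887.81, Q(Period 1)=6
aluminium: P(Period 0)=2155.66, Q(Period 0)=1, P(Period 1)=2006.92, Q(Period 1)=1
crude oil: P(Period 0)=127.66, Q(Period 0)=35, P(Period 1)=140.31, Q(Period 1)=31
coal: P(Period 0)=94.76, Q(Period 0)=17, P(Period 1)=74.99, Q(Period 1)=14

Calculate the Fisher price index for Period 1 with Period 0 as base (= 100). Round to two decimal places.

111.13

Laspeyres component (base-period weights):
ΣP(Period 1)Q(Period 0) = 2887.81×6 + 2006.92×1 + 140.31×35 + 74.99×17 = 17326.86 + 2006.92 + 4910.85 + 1274.83 = 25519.46
ΣP(Period 0)Q(Period 0) = 2462.17×6 + 2155.66×1 + 127.66×35 + 94.76×17 = 14773.02 + 2155.66 + 4468.1 + 1610.92 = 23007.7
L = 25519.46 / 23007.7 × 100 = 110.9170
Paasche component (current-period weights):
ΣP(Period 1)Q(Period 1) = 2887.81×6 + 2006.92×1 + 140.31×31 + 74.99×14 = 17326.86 + 2006.92 + 4349.61 + 1049.86 = 24733.25
ΣP(Period 0)Q(Period 1) = 2462.17×6 + 2155.66×1 + 127.66×31 + 94.76×14 = 14773.02 + 2155.66 + 3957.46 + 1326.64 = 22212.78
P = 24733.25 / 22212.78 × 100 = 111.3469
Fisher = √(L × P) = √(110.9170 × 111.3469) = 111.1318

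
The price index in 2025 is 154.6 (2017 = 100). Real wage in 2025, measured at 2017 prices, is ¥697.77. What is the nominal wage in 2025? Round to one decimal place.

1078.8

Nominal = Real × (Index/100) = 697.77 × (154.6/100)
        = 697.77 × 1.546 = 1078.7524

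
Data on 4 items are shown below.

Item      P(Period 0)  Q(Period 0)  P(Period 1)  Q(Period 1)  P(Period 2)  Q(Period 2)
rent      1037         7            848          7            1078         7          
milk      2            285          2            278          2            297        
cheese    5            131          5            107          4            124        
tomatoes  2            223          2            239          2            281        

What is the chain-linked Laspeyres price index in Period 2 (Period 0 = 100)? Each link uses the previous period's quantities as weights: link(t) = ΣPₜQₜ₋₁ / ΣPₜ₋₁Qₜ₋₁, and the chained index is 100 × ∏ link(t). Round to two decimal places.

Link Period 0→Period 1:
ΣP(Period 1)Q(Period 0) = 848×7 + 2×285 + 5×131 + 2×223 = 5936 + 570 + 655 + 446 = 7607
ΣP(Period 0)Q(Period 0) = 1037×7 + 2×285 + 5×131 + 2×223 = 7259 + 570 + 655 + 446 = 8930
link = 7607/8930 = 0.851848
Link Period 1→Period 2:
ΣP(Period 2)Q(Period 1) = 1078×7 + 2×278 + 4×107 + 2×239 = 7546 + 556 + 428 + 478 = 9008
ΣP(Period 1)Q(Period 1) = 848×7 + 2×278 + 5×107 + 2×239 = 5936 + 556 + 535 + 478 = 7505
link = 9008/7505 = 1.200266
Chained index = 100 × 0.851848 × 1.200266 = 102.2444

102.24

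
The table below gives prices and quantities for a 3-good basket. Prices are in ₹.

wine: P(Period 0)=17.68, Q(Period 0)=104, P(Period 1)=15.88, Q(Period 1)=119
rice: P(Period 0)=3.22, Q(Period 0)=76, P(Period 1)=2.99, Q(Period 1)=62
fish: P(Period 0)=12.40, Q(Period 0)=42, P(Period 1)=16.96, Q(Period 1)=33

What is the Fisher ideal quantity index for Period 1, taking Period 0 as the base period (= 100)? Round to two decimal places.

102.92

Laspeyres component (base-period weights):
ΣP(Period 0)Q(Period 1) = 17.68×119 + 3.22×62 + 12.40×33 = 2103.92 + 199.64 + 409.2 = 2712.76
ΣP(Period 0)Q(Period 0) = 17.68×104 + 3.22×76 + 12.40×42 = 1838.72 + 244.72 + 520.8 = 2604.24
L = 2712.76 / 2604.24 × 100 = 104.1671
Paasche component (current-period weights):
ΣP(Period 1)Q(Period 1) = 15.88×119 + 2.99×62 + 16.96×33 = 1889.72 + 185.38 + 559.68 = 2634.78
ΣP(Period 1)Q(Period 0) = 15.88×104 + 2.99×76 + 16.96×42 = 1651.52 + 227.24 + 712.32 = 2591.08
P = 2634.78 / 2591.08 × 100 = 101.6866
Fisher = √(L × P) = √(104.1671 × 101.6866) = 102.9193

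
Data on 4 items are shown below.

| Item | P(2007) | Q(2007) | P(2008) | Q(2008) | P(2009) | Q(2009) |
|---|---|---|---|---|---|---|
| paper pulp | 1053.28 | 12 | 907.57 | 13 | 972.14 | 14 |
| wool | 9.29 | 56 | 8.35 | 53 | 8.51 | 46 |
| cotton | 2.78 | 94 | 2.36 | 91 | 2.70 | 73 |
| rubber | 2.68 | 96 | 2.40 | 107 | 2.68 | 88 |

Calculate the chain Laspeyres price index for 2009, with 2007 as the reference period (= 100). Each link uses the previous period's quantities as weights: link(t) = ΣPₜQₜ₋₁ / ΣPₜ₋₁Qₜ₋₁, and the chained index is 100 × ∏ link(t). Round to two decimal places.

92.52

Link 2007→2008:
ΣP(2008)Q(2007) = 907.57×12 + 8.35×56 + 2.36×94 + 2.40×96 = 10890.84 + 467.6 + 221.84 + 230.4 = 11810.68
ΣP(2007)Q(2007) = 1053.28×12 + 9.29×56 + 2.78×94 + 2.68×96 = 12639.36 + 520.24 + 261.32 + 257.28 = 13678.2
link = 11810.68/13678.2 = 0.863467
Link 2008→2009:
ΣP(2009)Q(2008) = 972.14×13 + 8.51×53 + 2.70×91 + 2.68×107 = 12637.82 + 451.03 + 245.7 + 286.76 = 13621.31
ΣP(2008)Q(2008) = 907.57×13 + 8.35×53 + 2.36×91 + 2.40×107 = 11798.41 + 442.55 + 214.76 + 256.8 = 12712.52
link = 13621.31/12712.52 = 1.071488
Chained index = 100 × 0.863467 × 1.071488 = 92.5195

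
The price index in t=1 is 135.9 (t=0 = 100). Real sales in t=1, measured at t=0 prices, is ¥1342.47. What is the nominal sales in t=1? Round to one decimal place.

1824.4

Nominal = Real × (Index/100) = 1342.47 × (135.9/100)
        = 1342.47 × 1.359 = 1824.4167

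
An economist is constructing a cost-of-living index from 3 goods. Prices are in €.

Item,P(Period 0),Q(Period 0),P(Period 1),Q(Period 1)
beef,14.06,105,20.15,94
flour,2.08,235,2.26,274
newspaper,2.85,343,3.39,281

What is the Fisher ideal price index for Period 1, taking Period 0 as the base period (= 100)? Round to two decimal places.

Laspeyres component (base-period weights):
ΣP(Period 1)Q(Period 0) = 20.15×105 + 2.26×235 + 3.39×343 = 2115.75 + 531.1 + 1162.77 = 3809.62
ΣP(Period 0)Q(Period 0) = 14.06×105 + 2.08×235 + 2.85×343 = 1476.3 + 488.8 + 977.55 = 2942.65
L = 3809.62 / 2942.65 × 100 = 129.4622
Paasche component (current-period weights):
ΣP(Period 1)Q(Period 1) = 20.15×94 + 2.26×274 + 3.39×281 = 1894.1 + 619.24 + 952.59 = 3465.93
ΣP(Period 0)Q(Period 1) = 14.06×94 + 2.08×274 + 2.85×281 = 1321.64 + 569.92 + 800.85 = 2692.41
P = 3465.93 / 2692.41 × 100 = 128.7297
Fisher = √(L × P) = √(129.4622 × 128.7297) = 129.0954

129.10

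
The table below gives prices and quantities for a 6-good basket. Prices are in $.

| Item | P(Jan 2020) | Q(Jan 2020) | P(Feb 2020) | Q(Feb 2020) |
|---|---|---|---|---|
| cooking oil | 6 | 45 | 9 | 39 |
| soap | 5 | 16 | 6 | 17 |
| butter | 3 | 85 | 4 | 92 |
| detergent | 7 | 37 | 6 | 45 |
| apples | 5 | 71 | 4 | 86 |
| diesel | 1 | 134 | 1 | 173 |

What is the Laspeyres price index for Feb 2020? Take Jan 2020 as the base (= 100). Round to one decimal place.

Laspeyres price index uses base-period quantities as weights.
ΣP(Feb 2020)·Q(Jan 2020) = 9×45 + 6×16 + 4×85 + 6×37 + 4×71 + 1×134 = 405 + 96 + 340 + 222 + 284 + 134 = 1481
ΣP(Jan 2020)·Q(Jan 2020) = 6×45 + 5×16 + 3×85 + 7×37 + 5×71 + 1×134 = 270 + 80 + 255 + 259 + 355 + 134 = 1353
Index = 1481 / 1353 × 100 = 109.4605

109.5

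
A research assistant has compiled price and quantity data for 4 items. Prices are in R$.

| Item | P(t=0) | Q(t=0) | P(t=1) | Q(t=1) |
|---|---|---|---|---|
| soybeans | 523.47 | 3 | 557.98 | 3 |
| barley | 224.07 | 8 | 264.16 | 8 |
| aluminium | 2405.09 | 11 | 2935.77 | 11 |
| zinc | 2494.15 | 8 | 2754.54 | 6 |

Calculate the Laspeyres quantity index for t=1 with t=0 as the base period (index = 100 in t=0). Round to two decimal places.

89.98

Laspeyres quantity index uses base-period prices as weights.
ΣP(t=0)·Q(t=1) = 523.47×3 + 224.07×8 + 2405.09×11 + 2494.15×6 = 1570.41 + 1792.56 + 26455.99 + 14964.9 = 44783.86
ΣP(t=0)·Q(t=0) = 523.47×3 + 224.07×8 + 2405.09×11 + 2494.15×8 = 1570.41 + 1792.56 + 26455.99 + 19953.2 = 49772.16
Index = 44783.86 / 49772.16 × 100 = 89.9777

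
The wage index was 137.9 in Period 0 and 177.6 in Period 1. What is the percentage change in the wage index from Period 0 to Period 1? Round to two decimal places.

Change = (177.6 − 137.9) / 137.9 × 100
       = 39.7 / 137.9 × 100 = 28.7890%

28.79%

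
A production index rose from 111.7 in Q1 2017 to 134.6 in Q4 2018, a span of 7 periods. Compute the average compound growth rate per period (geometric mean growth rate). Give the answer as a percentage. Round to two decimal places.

2.70%

Growth factor = (134.6/111.7)^(1/7) = (1.205013)^(1/7) = 1.027000
Growth rate = 1.027000 − 1 = 0.027000 = 2.7000%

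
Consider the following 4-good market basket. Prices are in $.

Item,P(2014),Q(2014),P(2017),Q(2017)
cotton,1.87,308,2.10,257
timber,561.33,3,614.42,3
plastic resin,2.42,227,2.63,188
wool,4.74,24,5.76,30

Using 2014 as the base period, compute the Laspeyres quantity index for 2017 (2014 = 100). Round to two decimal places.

Laspeyres quantity index uses base-period prices as weights.
ΣP(2014)·Q(2017) = 1.87×257 + 561.33×3 + 2.42×188 + 4.74×30 = 480.59 + 1683.99 + 454.96 + 142.2 = 2761.74
ΣP(2014)·Q(2014) = 1.87×308 + 561.33×3 + 2.42×227 + 4.74×24 = 575.96 + 1683.99 + 549.34 + 113.76 = 2923.05
Index = 2761.74 / 2923.05 × 100 = 94.4814

94.48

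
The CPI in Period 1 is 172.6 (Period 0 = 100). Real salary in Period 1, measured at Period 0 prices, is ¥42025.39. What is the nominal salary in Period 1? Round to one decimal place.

72535.8

Nominal = Real × (Index/100) = 42025.39 × (172.6/100)
        = 42025.39 × 1.726 = 72535.8231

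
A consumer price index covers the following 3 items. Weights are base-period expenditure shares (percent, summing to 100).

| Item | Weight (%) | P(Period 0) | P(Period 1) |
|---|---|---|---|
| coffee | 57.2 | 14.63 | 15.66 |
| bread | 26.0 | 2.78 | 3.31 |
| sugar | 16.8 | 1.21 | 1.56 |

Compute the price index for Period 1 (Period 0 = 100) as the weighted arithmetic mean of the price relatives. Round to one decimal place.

coffee: 57.2 × (15.66/14.63) = 57.2 × 1.070403 = 61.2271
bread: 26.0 × (3.31/2.78) = 26.0 × 1.190647 = 30.9568
sugar: 16.8 × (1.56/1.21) = 16.8 × 1.289256 = 21.6595
Index = Σ wᵢ·(p₁ᵢ/p₀ᵢ) = 61.2271 + 30.9568 + 21.6595 = 113.8434

113.8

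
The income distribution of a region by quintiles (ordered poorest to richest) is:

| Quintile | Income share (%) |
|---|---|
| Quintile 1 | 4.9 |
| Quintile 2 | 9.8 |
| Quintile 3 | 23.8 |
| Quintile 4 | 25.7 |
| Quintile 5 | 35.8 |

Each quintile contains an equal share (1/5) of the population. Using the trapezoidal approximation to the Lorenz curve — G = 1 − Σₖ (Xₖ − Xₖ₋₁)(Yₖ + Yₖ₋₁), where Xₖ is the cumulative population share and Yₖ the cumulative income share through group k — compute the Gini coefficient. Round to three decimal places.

Cumulative income shares Yₖ: 0.0490, 0.1470, 0.3850, 0.6420, 1.0000
Σ (Xₖ−Xₖ₋₁)(Yₖ+Yₖ₋₁) = (1/5)(0.0490+0.0000) + (1/5)(0.1470+0.0490) + (1/5)(0.3850+0.1470) + (1/5)(0.6420+0.3850) + (1/5)(1.0000+0.6420)
  = 0.0098 + 0.0392 + 0.1064 + 0.2054 + 0.3284 = 0.6892
G = 1 − 0.6892 = 0.3108

0.311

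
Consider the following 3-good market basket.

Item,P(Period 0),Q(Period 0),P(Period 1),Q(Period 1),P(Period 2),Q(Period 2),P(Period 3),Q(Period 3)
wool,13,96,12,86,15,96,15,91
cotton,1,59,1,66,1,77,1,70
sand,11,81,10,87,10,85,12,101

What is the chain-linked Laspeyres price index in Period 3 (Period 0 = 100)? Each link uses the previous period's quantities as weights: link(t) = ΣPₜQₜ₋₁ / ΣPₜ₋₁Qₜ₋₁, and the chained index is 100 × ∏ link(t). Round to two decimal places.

Link Period 0→Period 1:
ΣP(Period 1)Q(Period 0) = 12×96 + 1×59 + 10×81 = 1152 + 59 + 810 = 2021
ΣP(Period 0)Q(Period 0) = 13×96 + 1×59 + 11×81 = 1248 + 59 + 891 = 2198
link = 2021/2198 = 0.919472
Link Period 1→Period 2:
ΣP(Period 2)Q(Period 1) = 15×86 + 1×66 + 10×87 = 1290 + 66 + 870 = 2226
ΣP(Period 1)Q(Period 1) = 12×86 + 1×66 + 10×87 = 1032 + 66 + 870 = 1968
link = 2226/1968 = 1.131098
Link Period 2→Period 3:
ΣP(Period 3)Q(Period 2) = 15×96 + 1×77 + 12×85 = 1440 + 77 + 1020 = 2537
ΣP(Period 2)Q(Period 2) = 15×96 + 1×77 + 10×85 = 1440 + 77 + 850 = 2367
link = 2537/2367 = 1.071821
Chained index = 100 × 0.919472 × 1.131098 × 1.071821 = 111.4707

111.47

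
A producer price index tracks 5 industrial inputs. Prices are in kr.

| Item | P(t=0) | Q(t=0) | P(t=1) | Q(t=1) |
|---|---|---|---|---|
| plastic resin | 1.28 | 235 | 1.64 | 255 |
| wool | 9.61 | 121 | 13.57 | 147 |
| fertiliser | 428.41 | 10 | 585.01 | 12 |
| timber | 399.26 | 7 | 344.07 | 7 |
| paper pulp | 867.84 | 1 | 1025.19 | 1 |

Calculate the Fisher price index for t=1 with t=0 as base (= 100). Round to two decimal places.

Laspeyres component (base-period weights):
ΣP(t=1)Q(t=0) = 1.64×235 + 13.57×121 + 585.01×10 + 344.07×7 + 1025.19×1 = 385.4 + 1641.97 + 5850.1 + 2408.49 + 1025.19 = 11311.15
ΣP(t=0)Q(t=0) = 1.28×235 + 9.61×121 + 428.41×10 + 399.26×7 + 867.84×1 = 300.8 + 1162.81 + 4284.1 + 2794.82 + 867.84 = 9410.37
L = 11311.15 / 9410.37 × 100 = 120.1988
Paasche component (current-period weights):
ΣP(t=1)Q(t=1) = 1.64×255 + 13.57×147 + 585.01×12 + 344.07×7 + 1025.19×1 = 418.2 + 1994.79 + 7020.12 + 2408.49 + 1025.19 = 12866.79
ΣP(t=0)Q(t=1) = 1.28×255 + 9.61×147 + 428.41×12 + 399.26×7 + 867.84×1 = 326.4 + 1412.67 + 5140.92 + 2794.82 + 867.84 = 10542.65
P = 12866.79 / 10542.65 × 100 = 122.0451
Fisher = √(L × P) = √(120.1988 × 122.0451) = 121.1184

121.12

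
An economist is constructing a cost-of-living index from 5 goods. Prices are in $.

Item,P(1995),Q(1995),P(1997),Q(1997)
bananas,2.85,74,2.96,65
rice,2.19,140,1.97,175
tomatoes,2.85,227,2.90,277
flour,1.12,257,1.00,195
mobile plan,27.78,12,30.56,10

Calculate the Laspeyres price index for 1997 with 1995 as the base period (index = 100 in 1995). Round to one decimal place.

99.5

Laspeyres price index uses base-period quantities as weights.
ΣP(1997)·Q(1995) = 2.96×74 + 1.97×140 + 2.90×227 + 1.00×257 + 30.56×12 = 219.04 + 275.8 + 658.3 + 257 + 366.72 = 1776.86
ΣP(1995)·Q(1995) = 2.85×74 + 2.19×140 + 2.85×227 + 1.12×257 + 27.78×12 = 210.9 + 306.6 + 646.95 + 287.84 + 333.36 = 1785.65
Index = 1776.86 / 1785.65 × 100 = 99.5077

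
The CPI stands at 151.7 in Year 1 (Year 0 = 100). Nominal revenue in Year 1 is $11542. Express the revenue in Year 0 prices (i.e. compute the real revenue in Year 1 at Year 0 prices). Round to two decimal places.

Real = Nominal ÷ (Index/100) = 11542 ÷ (151.7/100)
     = 11542 ÷ 1.517 = 7608.4377

7608.44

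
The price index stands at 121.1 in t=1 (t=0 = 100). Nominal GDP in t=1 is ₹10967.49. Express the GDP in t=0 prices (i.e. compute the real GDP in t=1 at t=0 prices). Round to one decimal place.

Real = Nominal ÷ (Index/100) = 10967.49 ÷ (121.1/100)
     = 10967.49 ÷ 1.211 = 9056.5566

9056.6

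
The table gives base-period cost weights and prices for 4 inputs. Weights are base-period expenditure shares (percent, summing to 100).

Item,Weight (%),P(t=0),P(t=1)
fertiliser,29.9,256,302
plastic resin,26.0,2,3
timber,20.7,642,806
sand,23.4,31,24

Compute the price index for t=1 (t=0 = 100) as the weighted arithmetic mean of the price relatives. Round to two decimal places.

fertiliser: 29.9 × (302/256) = 29.9 × 1.179688 = 35.2727
plastic resin: 26.0 × (3/2) = 26.0 × 1.500000 = 39.0000
timber: 20.7 × (806/642) = 20.7 × 1.255452 = 25.9879
sand: 23.4 × (24/31) = 23.4 × 0.774194 = 18.1161
Index = Σ wᵢ·(p₁ᵢ/p₀ᵢ) = 35.2727 + 39.0000 + 25.9879 + 18.1161 = 118.3766

118.38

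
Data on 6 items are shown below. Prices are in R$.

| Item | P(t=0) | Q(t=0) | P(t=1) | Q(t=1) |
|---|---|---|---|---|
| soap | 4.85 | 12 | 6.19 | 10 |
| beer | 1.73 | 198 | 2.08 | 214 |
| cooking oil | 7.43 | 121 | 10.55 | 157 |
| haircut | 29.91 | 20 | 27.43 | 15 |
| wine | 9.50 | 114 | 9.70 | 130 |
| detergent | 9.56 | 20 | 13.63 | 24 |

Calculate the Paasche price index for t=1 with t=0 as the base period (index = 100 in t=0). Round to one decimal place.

119.0

Paasche price index uses current-period quantities as weights.
ΣP(t=1)·Q(t=1) = 6.19×10 + 2.08×214 + 10.55×157 + 27.43×15 + 9.70×130 + 13.63×24 = 61.9 + 445.12 + 1656.35 + 411.45 + 1261 + 327.12 = 4162.94
ΣP(t=0)·Q(t=1) = 4.85×10 + 1.73×214 + 7.43×157 + 29.91×15 + 9.50×130 + 9.56×24 = 48.5 + 370.22 + 1166.51 + 448.65 + 1235 + 229.44 = 3498.32
Index = 4162.94 / 3498.32 × 100 = 118.9983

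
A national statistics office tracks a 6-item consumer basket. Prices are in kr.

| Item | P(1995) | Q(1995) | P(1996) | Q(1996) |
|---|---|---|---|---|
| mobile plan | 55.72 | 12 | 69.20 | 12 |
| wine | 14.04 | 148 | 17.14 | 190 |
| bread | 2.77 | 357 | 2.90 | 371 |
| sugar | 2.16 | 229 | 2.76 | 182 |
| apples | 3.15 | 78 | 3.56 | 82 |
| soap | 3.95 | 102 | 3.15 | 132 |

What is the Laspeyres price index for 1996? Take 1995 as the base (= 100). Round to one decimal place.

Laspeyres price index uses base-period quantities as weights.
ΣP(1996)·Q(1995) = 69.20×12 + 17.14×148 + 2.90×357 + 2.76×229 + 3.56×78 + 3.15×102 = 830.4 + 2536.72 + 1035.3 + 632.04 + 277.68 + 321.3 = 5633.44
ΣP(1995)·Q(1995) = 55.72×12 + 14.04×148 + 2.77×357 + 2.16×229 + 3.15×78 + 3.95×102 = 668.64 + 2077.92 + 988.89 + 494.64 + 245.7 + 402.9 = 4878.69
Index = 5633.44 / 4878.69 × 100 = 115.4703

115.5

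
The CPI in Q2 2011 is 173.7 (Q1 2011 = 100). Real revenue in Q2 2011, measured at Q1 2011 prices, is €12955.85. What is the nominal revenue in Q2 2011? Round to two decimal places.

22504.31

Nominal = Real × (Index/100) = 12955.85 × (173.7/100)
        = 12955.85 × 1.737 = 22504.3114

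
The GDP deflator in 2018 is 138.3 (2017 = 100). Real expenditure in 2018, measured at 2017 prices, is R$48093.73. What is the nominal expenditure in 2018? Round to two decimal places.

Nominal = Real × (Index/100) = 48093.73 × (138.3/100)
        = 48093.73 × 1.383 = 66513.6286

66513.63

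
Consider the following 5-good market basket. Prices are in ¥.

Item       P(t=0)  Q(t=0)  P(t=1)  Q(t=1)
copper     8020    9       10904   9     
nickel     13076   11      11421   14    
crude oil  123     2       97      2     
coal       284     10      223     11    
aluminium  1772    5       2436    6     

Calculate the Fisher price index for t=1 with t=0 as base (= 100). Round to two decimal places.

Laspeyres component (base-period weights):
ΣP(t=1)Q(t=0) = 10904×9 + 11421×11 + 97×2 + 223×10 + 2436×5 = 98136 + 125631 + 194 + 2230 + 12180 = 238371
ΣP(t=0)Q(t=0) = 8020×9 + 13076×11 + 123×2 + 284×10 + 1772×5 = 72180 + 143836 + 246 + 2840 + 8860 = 227962
L = 238371 / 227962 × 100 = 104.5661
Paasche component (current-period weights):
ΣP(t=1)Q(t=1) = 10904×9 + 11421×14 + 97×2 + 223×11 + 2436×6 = 98136 + 159894 + 194 + 2453 + 14616 = 275293
ΣP(t=0)Q(t=1) = 8020×9 + 13076×14 + 123×2 + 284×11 + 1772×6 = 72180 + 183064 + 246 + 3124 + 10632 = 269246
P = 275293 / 269246 × 100 = 102.2459
Fisher = √(L × P) = √(104.5661 × 102.2459) = 103.3995

103.40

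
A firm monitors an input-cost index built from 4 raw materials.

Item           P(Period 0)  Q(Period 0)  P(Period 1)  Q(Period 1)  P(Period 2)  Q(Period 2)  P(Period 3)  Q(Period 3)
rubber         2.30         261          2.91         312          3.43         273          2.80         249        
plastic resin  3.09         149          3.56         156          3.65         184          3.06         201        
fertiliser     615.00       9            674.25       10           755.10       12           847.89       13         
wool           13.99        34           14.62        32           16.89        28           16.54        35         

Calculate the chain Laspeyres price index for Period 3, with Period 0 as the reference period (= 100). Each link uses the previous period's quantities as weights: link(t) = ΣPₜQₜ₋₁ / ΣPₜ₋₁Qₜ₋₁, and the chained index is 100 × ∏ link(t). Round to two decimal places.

133.84

Link Period 0→Period 1:
ΣP(Period 1)Q(Period 0) = 2.91×261 + 3.56×149 + 674.25×9 + 14.62×34 = 759.51 + 530.44 + 6068.25 + 497.08 = 7855.28
ΣP(Period 0)Q(Period 0) = 2.30×261 + 3.09×149 + 615.00×9 + 13.99×34 = 600.3 + 460.41 + 5535 + 475.66 = 7071.37
link = 7855.28/7071.37 = 1.110857
Link Period 1→Period 2:
ΣP(Period 2)Q(Period 1) = 3.43×312 + 3.65×156 + 755.10×10 + 16.89×32 = 1070.16 + 569.4 + 7551 + 540.48 = 9731.04
ΣP(Period 1)Q(Period 1) = 2.91×312 + 3.56×156 + 674.25×10 + 14.62×32 = 907.92 + 555.36 + 6742.5 + 467.84 = 8673.62
link = 9731.04/8673.62 = 1.121912
Link Period 2→Period 3:
ΣP(Period 3)Q(Period 2) = 2.80×273 + 3.06×184 + 847.89×12 + 16.54×28 = 764.4 + 563.04 + 10174.68 + 463.12 = 11965.24
ΣP(Period 2)Q(Period 2) = 3.43×273 + 3.65×184 + 755.10×12 + 16.89×28 = 936.39 + 671.6 + 9061.2 + 472.92 = 11142.11
link = 11965.24/11142.11 = 1.073876
Chained index = 100 × 1.110857 × 1.121912 × 1.073876 = 133.8354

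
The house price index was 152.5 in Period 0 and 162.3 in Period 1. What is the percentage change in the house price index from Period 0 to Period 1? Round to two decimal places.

Change = (162.3 − 152.5) / 152.5 × 100
       = 9.8 / 152.5 × 100 = 6.4262%

6.43%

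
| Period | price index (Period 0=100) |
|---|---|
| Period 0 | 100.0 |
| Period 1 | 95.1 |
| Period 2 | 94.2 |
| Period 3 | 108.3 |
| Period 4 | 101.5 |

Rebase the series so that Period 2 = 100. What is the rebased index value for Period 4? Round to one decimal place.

Rebased(Period 4) = 101.5 / 94.2 × 100 = 107.7495

107.7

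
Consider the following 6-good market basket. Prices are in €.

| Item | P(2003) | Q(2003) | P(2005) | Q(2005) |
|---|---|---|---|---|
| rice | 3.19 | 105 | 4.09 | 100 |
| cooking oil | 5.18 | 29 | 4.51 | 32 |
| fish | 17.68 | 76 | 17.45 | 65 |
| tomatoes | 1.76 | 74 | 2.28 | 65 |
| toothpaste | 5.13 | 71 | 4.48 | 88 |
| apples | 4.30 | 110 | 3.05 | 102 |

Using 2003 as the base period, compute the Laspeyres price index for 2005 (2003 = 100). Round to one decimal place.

96.9

Laspeyres price index uses base-period quantities as weights.
ΣP(2005)·Q(2003) = 4.09×105 + 4.51×29 + 17.45×76 + 2.28×74 + 4.48×71 + 3.05×110 = 429.45 + 130.79 + 1326.2 + 168.72 + 318.08 + 335.5 = 2708.74
ΣP(2003)·Q(2003) = 3.19×105 + 5.18×29 + 17.68×76 + 1.76×74 + 5.13×71 + 4.30×110 = 334.95 + 150.22 + 1343.68 + 130.24 + 364.23 + 473 = 2796.32
Index = 2708.74 / 2796.32 × 100 = 96.8680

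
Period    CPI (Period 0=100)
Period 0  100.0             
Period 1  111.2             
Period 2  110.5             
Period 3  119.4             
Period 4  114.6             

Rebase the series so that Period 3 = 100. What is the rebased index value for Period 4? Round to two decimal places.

95.98

Rebased(Period 4) = 114.6 / 119.4 × 100 = 95.9799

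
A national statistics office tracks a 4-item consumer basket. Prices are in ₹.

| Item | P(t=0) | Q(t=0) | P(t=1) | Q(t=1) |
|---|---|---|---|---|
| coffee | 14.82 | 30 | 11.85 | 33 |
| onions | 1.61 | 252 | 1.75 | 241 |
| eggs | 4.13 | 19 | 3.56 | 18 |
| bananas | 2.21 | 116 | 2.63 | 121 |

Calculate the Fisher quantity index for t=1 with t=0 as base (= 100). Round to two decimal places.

102.53

Laspeyres component (base-period weights):
ΣP(t=0)Q(t=1) = 14.82×33 + 1.61×241 + 4.13×18 + 2.21×121 = 489.06 + 388.01 + 74.34 + 267.41 = 1218.82
ΣP(t=0)Q(t=0) = 14.82×30 + 1.61×252 + 4.13×19 + 2.21×116 = 444.6 + 405.72 + 78.47 + 256.36 = 1185.15
L = 1218.82 / 1185.15 × 100 = 102.8410
Paasche component (current-period weights):
ΣP(t=1)Q(t=1) = 11.85×33 + 1.75×241 + 3.56×18 + 2.63×121 = 391.05 + 421.75 + 64.08 + 318.23 = 1195.11
ΣP(t=1)Q(t=0) = 11.85×30 + 1.75×252 + 3.56×19 + 2.63×116 = 355.5 + 441 + 67.64 + 305.08 = 1169.22
P = 1195.11 / 1169.22 × 100 = 102.2143
Fisher = √(L × P) = √(102.8410 × 102.2143) = 102.5272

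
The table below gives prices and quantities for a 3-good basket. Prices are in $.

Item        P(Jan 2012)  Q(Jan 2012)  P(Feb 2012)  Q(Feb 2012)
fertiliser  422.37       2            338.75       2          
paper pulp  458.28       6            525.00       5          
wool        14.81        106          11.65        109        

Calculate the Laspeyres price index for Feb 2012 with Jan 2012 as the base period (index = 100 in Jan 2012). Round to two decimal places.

Laspeyres price index uses base-period quantities as weights.
ΣP(Feb 2012)·Q(Jan 2012) = 338.75×2 + 525.00×6 + 11.65×106 = 677.5 + 3150 + 1234.9 = 5062.4
ΣP(Jan 2012)·Q(Jan 2012) = 422.37×2 + 458.28×6 + 14.81×106 = 844.74 + 2749.68 + 1569.86 = 5164.28
Index = 5062.4 / 5164.28 × 100 = 98.0272

98.03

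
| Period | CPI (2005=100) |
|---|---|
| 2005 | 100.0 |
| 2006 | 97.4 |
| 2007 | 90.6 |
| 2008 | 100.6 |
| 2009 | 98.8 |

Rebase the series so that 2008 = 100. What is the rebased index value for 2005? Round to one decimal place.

99.4

Rebased(2005) = 100.0 / 100.6 × 100 = 99.4036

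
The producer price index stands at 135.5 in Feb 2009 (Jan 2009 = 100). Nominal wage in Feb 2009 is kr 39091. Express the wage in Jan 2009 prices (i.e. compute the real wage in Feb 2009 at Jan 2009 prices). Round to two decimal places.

Real = Nominal ÷ (Index/100) = 39091 ÷ (135.5/100)
     = 39091 ÷ 1.355 = 28849.4465

28849.45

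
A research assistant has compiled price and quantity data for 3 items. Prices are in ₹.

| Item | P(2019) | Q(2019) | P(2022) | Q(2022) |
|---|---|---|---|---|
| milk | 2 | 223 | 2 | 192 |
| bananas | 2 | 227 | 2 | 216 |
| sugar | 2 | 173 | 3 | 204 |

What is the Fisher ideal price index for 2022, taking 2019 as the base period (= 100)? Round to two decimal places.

Laspeyres component (base-period weights):
ΣP(2022)Q(2019) = 2×223 + 2×227 + 3×173 = 446 + 454 + 519 = 1419
ΣP(2019)Q(2019) = 2×223 + 2×227 + 2×173 = 446 + 454 + 346 = 1246
L = 1419 / 1246 × 100 = 113.8844
Paasche component (current-period weights):
ΣP(2022)Q(2022) = 2×192 + 2×216 + 3×204 = 384 + 432 + 612 = 1428
ΣP(2019)Q(2022) = 2×192 + 2×216 + 2×204 = 384 + 432 + 408 = 1224
P = 1428 / 1224 × 100 = 116.6667
Fisher = √(L × P) = √(113.8844 × 116.6667) = 115.2672

115.27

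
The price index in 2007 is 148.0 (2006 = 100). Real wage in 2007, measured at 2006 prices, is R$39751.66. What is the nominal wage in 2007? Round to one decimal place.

Nominal = Real × (Index/100) = 39751.66 × (148.0/100)
        = 39751.66 × 1.480 = 58832.4568

58832.5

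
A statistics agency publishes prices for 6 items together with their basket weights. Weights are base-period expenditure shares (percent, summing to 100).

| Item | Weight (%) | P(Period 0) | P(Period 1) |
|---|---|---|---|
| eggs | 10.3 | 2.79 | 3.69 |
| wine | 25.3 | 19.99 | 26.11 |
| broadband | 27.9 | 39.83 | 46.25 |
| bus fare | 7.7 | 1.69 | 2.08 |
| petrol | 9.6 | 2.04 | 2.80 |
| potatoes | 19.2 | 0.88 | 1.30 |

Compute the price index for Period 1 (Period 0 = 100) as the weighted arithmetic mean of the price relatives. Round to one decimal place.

130.1

eggs: 10.3 × (3.69/2.79) = 10.3 × 1.322581 = 13.6226
wine: 25.3 × (26.11/19.99) = 25.3 × 1.306153 = 33.0457
broadband: 27.9 × (46.25/39.83) = 27.9 × 1.161185 = 32.3971
bus fare: 7.7 × (2.08/1.69) = 7.7 × 1.230769 = 9.4769
petrol: 9.6 × (2.80/2.04) = 9.6 × 1.372549 = 13.1765
potatoes: 19.2 × (1.30/0.88) = 19.2 × 1.477273 = 28.3636
Index = Σ wᵢ·(p₁ᵢ/p₀ᵢ) = 13.6226 + 33.0457 + 32.3971 + 9.4769 + 13.1765 + 28.3636 = 130.0823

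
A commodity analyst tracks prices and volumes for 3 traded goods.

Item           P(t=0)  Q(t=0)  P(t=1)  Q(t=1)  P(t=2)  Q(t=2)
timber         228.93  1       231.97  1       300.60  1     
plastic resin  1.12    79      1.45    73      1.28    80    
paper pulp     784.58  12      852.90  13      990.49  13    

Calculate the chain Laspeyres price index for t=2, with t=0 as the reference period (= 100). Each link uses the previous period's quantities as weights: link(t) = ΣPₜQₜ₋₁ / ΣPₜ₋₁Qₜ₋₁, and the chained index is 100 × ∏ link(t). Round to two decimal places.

126.28

Link t=0→t=1:
ΣP(t=1)Q(t=0) = 231.97×1 + 1.45×79 + 852.90×12 = 231.97 + 114.55 + 10234.8 = 10581.32
ΣP(t=0)Q(t=0) = 228.93×1 + 1.12×79 + 784.58×12 = 228.93 + 88.48 + 9414.96 = 9732.37
link = 10581.32/9732.37 = 1.087230
Link t=1→t=2:
ΣP(t=2)Q(t=1) = 300.60×1 + 1.28×73 + 990.49×13 = 300.6 + 93.44 + 12876.37 = 13270.41
ΣP(t=1)Q(t=1) = 231.97×1 + 1.45×73 + 852.90×13 = 231.97 + 105.85 + 11087.7 = 11425.52
link = 13270.41/11425.52 = 1.161471
Chained index = 100 × 1.087230 × 1.161471 = 126.2786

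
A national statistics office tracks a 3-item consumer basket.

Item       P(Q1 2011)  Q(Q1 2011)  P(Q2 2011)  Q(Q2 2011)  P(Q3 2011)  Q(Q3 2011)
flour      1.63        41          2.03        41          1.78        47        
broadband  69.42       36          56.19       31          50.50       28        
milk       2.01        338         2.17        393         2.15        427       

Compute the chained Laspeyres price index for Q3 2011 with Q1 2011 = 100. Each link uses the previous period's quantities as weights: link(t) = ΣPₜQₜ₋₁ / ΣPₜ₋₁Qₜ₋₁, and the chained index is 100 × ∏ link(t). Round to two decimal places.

Link Q1 2011→Q2 2011:
ΣP(Q2 2011)Q(Q1 2011) = 2.03×41 + 56.19×36 + 2.17×338 = 83.23 + 2022.84 + 733.46 = 2839.53
ΣP(Q1 2011)Q(Q1 2011) = 1.63×41 + 69.42×36 + 2.01×338 = 66.83 + 2499.12 + 679.38 = 3245.33
link = 2839.53/3245.33 = 0.874959
Link Q2 2011→Q3 2011:
ΣP(Q3 2011)Q(Q2 2011) = 1.78×41 + 50.50×31 + 2.15×393 = 72.98 + 1565.5 + 844.95 = 2483.43
ΣP(Q2 2011)Q(Q2 2011) = 2.03×41 + 56.19×31 + 2.17×393 = 83.23 + 1741.89 + 852.81 = 2677.93
link = 2483.43/2677.93 = 0.927369
Chained index = 100 × 0.874959 × 0.927369 = 81.1410

81.14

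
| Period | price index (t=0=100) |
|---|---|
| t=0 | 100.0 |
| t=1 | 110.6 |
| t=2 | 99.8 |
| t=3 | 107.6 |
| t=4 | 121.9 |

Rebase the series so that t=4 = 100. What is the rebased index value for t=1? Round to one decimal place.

90.7

Rebased(t=1) = 110.6 / 121.9 × 100 = 90.7301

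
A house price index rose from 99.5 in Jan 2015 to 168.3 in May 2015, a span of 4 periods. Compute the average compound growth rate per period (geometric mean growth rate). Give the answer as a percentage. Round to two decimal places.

Growth factor = (168.3/99.5)^(1/4) = (1.691457)^(1/4) = 1.140421
Growth rate = 1.140421 − 1 = 0.140421 = 14.0421%

14.04%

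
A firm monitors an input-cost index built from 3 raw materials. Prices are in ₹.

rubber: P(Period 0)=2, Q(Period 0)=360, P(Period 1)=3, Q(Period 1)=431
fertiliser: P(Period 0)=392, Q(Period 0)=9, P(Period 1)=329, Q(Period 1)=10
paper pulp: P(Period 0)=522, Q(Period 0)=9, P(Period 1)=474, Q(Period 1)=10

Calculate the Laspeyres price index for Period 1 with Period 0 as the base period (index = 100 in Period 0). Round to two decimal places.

92.86

Laspeyres price index uses base-period quantities as weights.
ΣP(Period 1)·Q(Period 0) = 3×360 + 329×9 + 474×9 = 1080 + 2961 + 4266 = 8307
ΣP(Period 0)·Q(Period 0) = 2×360 + 392×9 + 522×9 = 720 + 3528 + 4698 = 8946
Index = 8307 / 8946 × 100 = 92.8571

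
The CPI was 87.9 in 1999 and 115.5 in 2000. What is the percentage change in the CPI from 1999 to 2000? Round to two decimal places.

31.40%

Change = (115.5 − 87.9) / 87.9 × 100
       = 27.6 / 87.9 × 100 = 31.3993%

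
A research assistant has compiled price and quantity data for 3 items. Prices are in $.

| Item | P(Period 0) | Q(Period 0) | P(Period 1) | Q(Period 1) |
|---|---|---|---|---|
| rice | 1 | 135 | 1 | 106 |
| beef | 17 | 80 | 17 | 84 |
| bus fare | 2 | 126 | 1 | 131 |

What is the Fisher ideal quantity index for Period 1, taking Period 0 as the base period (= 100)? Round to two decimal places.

102.76

Laspeyres component (base-period weights):
ΣP(Period 0)Q(Period 1) = 1×106 + 17×84 + 2×131 = 106 + 1428 + 262 = 1796
ΣP(Period 0)Q(Period 0) = 1×135 + 17×80 + 2×126 = 135 + 1360 + 252 = 1747
L = 1796 / 1747 × 100 = 102.8048
Paasche component (current-period weights):
ΣP(Period 1)Q(Period 1) = 1×106 + 17×84 + 1×131 = 106 + 1428 + 131 = 1665
ΣP(Period 1)Q(Period 0) = 1×135 + 17×80 + 1×126 = 135 + 1360 + 126 = 1621
P = 1665 / 1621 × 100 = 102.7144
Fisher = √(L × P) = √(102.8048 × 102.7144) = 102.7596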